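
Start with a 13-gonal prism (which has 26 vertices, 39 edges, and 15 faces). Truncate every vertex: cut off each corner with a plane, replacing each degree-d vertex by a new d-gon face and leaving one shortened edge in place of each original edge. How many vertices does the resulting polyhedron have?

Truncation replaces each original edge-end by a new vertex, so V′ = 2E = 78.
Each original edge survives, and each old vertex of degree d contributes d new edges; summing degrees gives Σd = 2E, so E′ = E + 2E = 3E = 117.
Each original face survives and each original vertex becomes one new face: F′ = F + V = 41.

78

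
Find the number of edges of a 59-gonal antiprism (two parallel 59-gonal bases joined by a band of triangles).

An antiprism on an n-gon has two n-gon caps and 2n triangles: V = 2·59 = 118, E = 4·59 = 236, F = 2·59 + 2 = 120.

236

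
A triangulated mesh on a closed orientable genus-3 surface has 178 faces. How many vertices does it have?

85

χ = 2 − 2·3 = -4, and every face is a triangle so 3F = 2E.
E = 3·178/2 = 267. Then V = -4 + E − F = -4 + 267 − 178 = 85.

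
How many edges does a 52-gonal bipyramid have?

156

A bipyramid over an n-gon has 2n triangular faces and n + 2 vertices: V = 52 + 2 = 54, E = 3·52 = 156, F = 2·52 = 104.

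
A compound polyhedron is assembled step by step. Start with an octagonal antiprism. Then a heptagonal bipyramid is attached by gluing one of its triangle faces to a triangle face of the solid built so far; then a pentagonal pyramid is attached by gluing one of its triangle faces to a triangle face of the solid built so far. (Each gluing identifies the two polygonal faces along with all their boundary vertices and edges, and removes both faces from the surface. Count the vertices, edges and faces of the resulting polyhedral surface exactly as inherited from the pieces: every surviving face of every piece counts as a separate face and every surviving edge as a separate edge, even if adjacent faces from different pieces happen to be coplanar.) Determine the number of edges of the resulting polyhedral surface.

An octagonal antiprism: V=16, E=32, F=18.
Attach a heptagonal bipyramid (V=9, E=21, F=14) along a 3-gon: merge 3 vertices and 3 edges, delete both glued faces → V=22, E=50, F=30.
Attach a pentagonal pyramid (V=6, E=10, F=6) along a 3-gon: merge 3 vertices and 3 edges, delete both glued faces → V=25, E=57, F=34.
Check: V − E + F = 25 − 57 + 34 = 2.

57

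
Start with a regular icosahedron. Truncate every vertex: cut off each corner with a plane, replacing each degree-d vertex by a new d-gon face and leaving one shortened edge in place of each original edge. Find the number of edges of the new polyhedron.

The base solid has V = 12, E = 30, F = 20.
Truncation replaces each original edge-end by a new vertex, so V′ = 2E = 60.
Each original edge survives, and each old vertex of degree d contributes d new edges; summing degrees gives Σd = 2E, so E′ = E + 2E = 3E = 90.
Each original face survives and each original vertex becomes one new face: F′ = F + V = 32.

90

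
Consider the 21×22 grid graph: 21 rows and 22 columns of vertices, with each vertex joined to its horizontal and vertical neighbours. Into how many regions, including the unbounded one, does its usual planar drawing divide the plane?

421

The grid has V = 21·22 = 462 vertices and E = 21·21 + 22·20 = 881 edges.
F = 2 − V + E = 2 − 462 + 881 = 421.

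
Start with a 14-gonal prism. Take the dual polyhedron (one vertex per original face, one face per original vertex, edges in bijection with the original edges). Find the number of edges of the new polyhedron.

The base solid has V = 28, E = 42, F = 16.
The dual swaps V and F and preserves E: V′ = F = 16, E′ = E = 42, F′ = V = 28.

42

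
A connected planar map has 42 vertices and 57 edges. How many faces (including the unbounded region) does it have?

Euler's formula for a connected plane graph: V − E + F = 2, so F = 2 − 42 + 57 = 17.

17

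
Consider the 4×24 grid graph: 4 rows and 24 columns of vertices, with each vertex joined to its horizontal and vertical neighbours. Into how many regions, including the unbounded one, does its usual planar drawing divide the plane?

70

The grid has V = 4·24 = 96 vertices and E = 4·23 + 24·3 = 164 edges.
F = 2 − V + E = 2 − 96 + 164 = 70.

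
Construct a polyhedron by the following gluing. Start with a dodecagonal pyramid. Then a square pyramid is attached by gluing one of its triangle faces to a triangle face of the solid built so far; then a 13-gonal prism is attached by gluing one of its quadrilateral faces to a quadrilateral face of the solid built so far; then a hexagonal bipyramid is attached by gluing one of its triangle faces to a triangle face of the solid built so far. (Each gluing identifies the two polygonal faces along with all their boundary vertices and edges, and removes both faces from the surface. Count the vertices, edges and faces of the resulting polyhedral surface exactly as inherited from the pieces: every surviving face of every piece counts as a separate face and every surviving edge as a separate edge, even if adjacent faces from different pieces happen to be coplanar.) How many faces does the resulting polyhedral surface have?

39

A dodecagonal pyramid: V=13, E=24, F=13.
Attach a square pyramid (V=5, E=8, F=5) along a 3-gon: merge 3 vertices and 3 edges, delete both glued faces → V=15, E=29, F=16.
Attach a 13-gonal prism (V=26, E=39, F=15) along a 4-gon: merge 4 vertices and 4 edges, delete both glued faces → V=37, E=64, F=29.
Attach a hexagonal bipyramid (V=8, E=18, F=12) along a 3-gon: merge 3 vertices and 3 edges, delete both glued faces → V=42, E=79, F=39.
Check: V − E + F = 42 − 79 + 39 = 2.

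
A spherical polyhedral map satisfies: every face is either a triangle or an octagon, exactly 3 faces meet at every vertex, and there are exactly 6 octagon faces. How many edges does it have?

36

Let x be the number of triangles; then F = 6 + x.
Edge–face incidences: 2E = 8·6 + 3·x = 48 + 3x.
Every vertex has degree 3, so 3V = 2E.
Euler: V − E + F = 2 ⇒ (2E)/3 − E + (6 + x) = 2.
Multiply by 6: 2·(2E) − 3·(2E) + 6·(6 + x) = 12, i.e. 36 + 6x − (48 + 3x) = 12.
Collecting terms: 3x − 12 = 12, so 3x = 24, so x = 8.
Then 2E = 48 + 3·8 = 72, so E = 36, V = 2E/3 = 24, F = 6 + 8 = 14.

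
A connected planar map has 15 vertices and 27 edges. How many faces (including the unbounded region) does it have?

14

Euler's formula for a connected plane graph: V − E + F = 2, so F = 2 − 15 + 27 = 14.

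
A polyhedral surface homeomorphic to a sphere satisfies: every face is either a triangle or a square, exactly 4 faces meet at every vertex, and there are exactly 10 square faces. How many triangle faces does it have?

Let x be the number of triangles; then F = 10 + x.
Edge–face incidences: 2E = 4·10 + 3·x = 40 + 3x.
Every vertex has degree 4, so 4V = 2E.
Euler: V − E + F = 2 ⇒ (2E)/4 − E + (10 + x) = 2.
Multiply by 8: 2·(2E) − 4·(2E) + 8·(10 + x) = 16, i.e. 80 + 8x − 2·(40 + 3x) = 16.
Collecting terms: 2x = 16, so x = 8.
Then 2E = 40 + 3·8 = 64, so E = 32, V = 2E/4 = 16, F = 10 + 8 = 18.

8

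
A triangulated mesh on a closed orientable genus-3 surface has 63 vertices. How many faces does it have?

χ = 2 − 2·3 = -4, and every face is a triangle so 3F = 2E.
V − E + F = -4 with E = 3F/2 gives 63 − (3/2 − 1)·F = -4, so F = 134 and E = 201.

134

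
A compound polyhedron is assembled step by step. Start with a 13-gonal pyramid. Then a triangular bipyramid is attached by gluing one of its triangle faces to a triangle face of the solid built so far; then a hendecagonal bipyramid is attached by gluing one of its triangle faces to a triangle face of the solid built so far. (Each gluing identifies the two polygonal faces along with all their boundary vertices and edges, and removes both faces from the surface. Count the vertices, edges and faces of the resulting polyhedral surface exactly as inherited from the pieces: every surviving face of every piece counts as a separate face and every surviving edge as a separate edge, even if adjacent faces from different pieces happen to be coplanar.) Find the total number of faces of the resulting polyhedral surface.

38

A 13-gonal pyramid: V=14, E=26, F=14.
Attach a triangular bipyramid (V=5, E=9, F=6) along a 3-gon: merge 3 vertices and 3 edges, delete both glued faces → V=16, E=32, F=18.
Attach a hendecagonal bipyramid (V=13, E=33, F=22) along a 3-gon: merge 3 vertices and 3 edges, delete both glued faces → V=26, E=62, F=38.
Check: V − E + F = 26 − 62 + 38 = 2.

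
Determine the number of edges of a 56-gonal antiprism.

An antiprism on an n-gon has two n-gon caps and 2n triangles: V = 2·56 = 112, E = 4·56 = 224, F = 2·56 + 2 = 114.
Check: V − E + F = 112 − 224 + 114 = 2.

224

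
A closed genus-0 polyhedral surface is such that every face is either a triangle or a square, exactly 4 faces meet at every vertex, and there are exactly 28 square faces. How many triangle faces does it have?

8

Let x be the number of triangles; then F = 28 + x.
Edge–face incidences: 2E = 4·28 + 3·x = 112 + 3x.
Every vertex has degree 4, so 4V = 2E.
Euler: V − E + F = 2 ⇒ (2E)/4 − E + (28 + x) = 2.
Multiply by 8: 2·(2E) − 4·(2E) + 8·(28 + x) = 16, i.e. 224 + 8x − 2·(112 + 3x) = 16.
Collecting terms: 2x = 16, so x = 8.
Then 2E = 112 + 3·8 = 136, so E = 68, V = 2E/4 = 34, F = 28 + 8 = 36.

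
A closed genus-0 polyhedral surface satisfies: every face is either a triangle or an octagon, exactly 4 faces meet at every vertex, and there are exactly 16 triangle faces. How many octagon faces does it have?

Let x be the number of octagons; then F = 16 + x.
Edge–face incidences: 2E = 3·16 + 8·x = 48 + 8x.
Every vertex has degree 4, so 4V = 2E.
Euler: V − E + F = 2 ⇒ (2E)/4 − E + (16 + x) = 2.
Multiply by 8: 2·(2E) − 4·(2E) + 8·(16 + x) = 16, i.e. 128 + 8x − 2·(48 + 8x) = 16.
Collecting terms: −8x + 32 = 16, so −8x = −16, so x = 2.
Then 2E = 48 + 8·2 = 64, so E = 32, V = 2E/4 = 16, F = 16 + 2 = 18.

2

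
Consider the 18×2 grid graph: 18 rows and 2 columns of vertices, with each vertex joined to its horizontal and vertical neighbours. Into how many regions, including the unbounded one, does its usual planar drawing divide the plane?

18

The grid has V = 18·2 = 36 vertices and E = 18·1 + 2·17 = 52 edges.
F = 2 − V + E = 2 − 36 + 52 = 18.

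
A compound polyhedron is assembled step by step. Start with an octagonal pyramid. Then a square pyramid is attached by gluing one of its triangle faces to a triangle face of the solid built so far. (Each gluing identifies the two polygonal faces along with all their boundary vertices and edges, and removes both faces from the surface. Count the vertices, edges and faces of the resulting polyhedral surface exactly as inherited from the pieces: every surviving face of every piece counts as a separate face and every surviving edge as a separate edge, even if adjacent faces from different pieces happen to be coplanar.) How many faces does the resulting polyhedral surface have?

An octagonal pyramid: V=9, E=16, F=9.
Attach a square pyramid (V=5, E=8, F=5) along a 3-gon: merge 3 vertices and 3 edges, delete both glued faces → V=11, E=21, F=12.
Check: V − E + F = 11 − 21 + 12 = 2.

12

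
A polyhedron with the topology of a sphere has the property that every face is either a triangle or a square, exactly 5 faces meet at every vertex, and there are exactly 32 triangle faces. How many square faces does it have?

6

Let x be the number of squares; then F = 32 + x.
Edge–face incidences: 2E = 3·32 + 4·x = 96 + 4x.
Every vertex has degree 5, so 5V = 2E.
Euler: V − E + F = 2 ⇒ (2E)/5 − E + (32 + x) = 2.
Multiply by 10: 2·(2E) − 5·(2E) + 10·(32 + x) = 20, i.e. 320 + 10x − 3·(96 + 4x) = 20.
Collecting terms: −2x + 32 = 20, so −2x = −12, so x = 6.
Then 2E = 96 + 4·6 = 120, so E = 60, V = 2E/5 = 24, F = 32 + 6 = 38.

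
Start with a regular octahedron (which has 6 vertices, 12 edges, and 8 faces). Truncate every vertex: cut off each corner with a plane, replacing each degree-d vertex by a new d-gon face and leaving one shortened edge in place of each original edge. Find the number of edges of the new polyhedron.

Truncation replaces each original edge-end by a new vertex, so V′ = 2E = 24.
Each original edge survives, and each old vertex of degree d contributes d new edges; summing degrees gives Σd = 2E, so E′ = E + 2E = 3E = 36.
Each original face survives and each original vertex becomes one new face: F′ = F + V = 14.

36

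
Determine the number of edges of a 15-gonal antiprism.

60

An antiprism on an n-gon has two n-gon caps and 2n triangles: V = 2·15 = 30, E = 4·15 = 60, F = 2·15 + 2 = 32.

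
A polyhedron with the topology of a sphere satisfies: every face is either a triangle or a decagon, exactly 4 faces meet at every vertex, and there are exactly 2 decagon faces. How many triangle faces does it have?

20

Let x be the number of triangles; then F = 2 + x.
Edge–face incidences: 2E = 10·2 + 3·x = 20 + 3x.
Every vertex has degree 4, so 4V = 2E.
Euler: V − E + F = 2 ⇒ (2E)/4 − E + (2 + x) = 2.
Multiply by 8: 2·(2E) − 4·(2E) + 8·(2 + x) = 16, i.e. 16 + 8x − 2·(20 + 3x) = 16.
Collecting terms: 2x − 24 = 16, so 2x = 40, so x = 20.
Then 2E = 20 + 3·20 = 80, so E = 40, V = 2E/4 = 20, F = 2 + 20 = 22.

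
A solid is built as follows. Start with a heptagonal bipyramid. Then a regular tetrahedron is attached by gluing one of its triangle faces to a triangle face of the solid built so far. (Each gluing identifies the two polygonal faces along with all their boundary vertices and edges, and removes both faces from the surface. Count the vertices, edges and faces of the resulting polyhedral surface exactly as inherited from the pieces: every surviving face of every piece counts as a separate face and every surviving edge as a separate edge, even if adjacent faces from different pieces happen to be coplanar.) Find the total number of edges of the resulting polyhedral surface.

A heptagonal bipyramid: V=9, E=21, F=14.
Attach a regular tetrahedron (V=4, E=6, F=4) along a 3-gon: merge 3 vertices and 3 edges, delete both glued faces → V=10, E=24, F=16.
Check: V − E + F = 10 − 24 + 16 = 2.

24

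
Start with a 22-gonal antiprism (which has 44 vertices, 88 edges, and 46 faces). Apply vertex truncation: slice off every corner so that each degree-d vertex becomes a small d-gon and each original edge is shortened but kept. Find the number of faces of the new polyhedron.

Truncation replaces each original edge-end by a new vertex, so V′ = 2E = 176.
Each original edge survives, and each old vertex of degree d contributes d new edges; summing degrees gives Σd = 2E, so E′ = E + 2E = 3E = 264.
Each original face survives and each original vertex becomes one new face: F′ = F + V = 90.

90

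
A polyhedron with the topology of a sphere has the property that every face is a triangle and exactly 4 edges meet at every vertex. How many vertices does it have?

Each face has 3 edges and each edge borders two faces, so 2E = 3F.
Each vertex has degree 4, so 4V = 2E and hence V = 3F/4.
Euler: V − E + F = 2 ⇒ (3F/4) − (3F/2) + F = 2.
Multiply by 8: (6 − 12 + 8)F = 16, i.e. 2F = 16.
So F = 8, E = 3·8/2 = 12, V = 3·8/4 = 6.

6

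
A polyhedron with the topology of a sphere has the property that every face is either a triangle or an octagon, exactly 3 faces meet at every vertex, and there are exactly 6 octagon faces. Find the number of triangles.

Let x be the number of triangles; then F = 6 + x.
Edge–face incidences: 2E = 8·6 + 3·x = 48 + 3x.
Every vertex has degree 3, so 3V = 2E.
Euler: V − E + F = 2 ⇒ (2E)/3 − E + (6 + x) = 2.
Multiply by 6: 2·(2E) − 3·(2E) + 6·(6 + x) = 12, i.e. 36 + 6x − (48 + 3x) = 12.
Collecting terms: 3x − 12 = 12, so 3x = 24, so x = 8.
Then 2E = 48 + 3·8 = 72, so E = 36, V = 2E/3 = 24, F = 6 + 8 = 14.

8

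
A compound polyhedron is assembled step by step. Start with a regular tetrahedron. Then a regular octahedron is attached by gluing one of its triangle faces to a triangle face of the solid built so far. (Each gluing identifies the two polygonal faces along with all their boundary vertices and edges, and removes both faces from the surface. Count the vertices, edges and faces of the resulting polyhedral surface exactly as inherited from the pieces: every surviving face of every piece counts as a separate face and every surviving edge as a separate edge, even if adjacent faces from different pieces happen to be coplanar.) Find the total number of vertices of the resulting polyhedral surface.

A regular tetrahedron: V=4, E=6, F=4.
Attach a regular octahedron (V=6, E=12, F=8) along a 3-gon: merge 3 vertices and 3 edges, delete both glued faces → V=7, E=15, F=10.
Check: V − E + F = 7 − 15 + 10 = 2.

7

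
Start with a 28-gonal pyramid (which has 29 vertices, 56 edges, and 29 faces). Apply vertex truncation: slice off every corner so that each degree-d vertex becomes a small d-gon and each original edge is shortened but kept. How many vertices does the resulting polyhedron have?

Truncation replaces each original edge-end by a new vertex, so V′ = 2E = 112.
Each original edge survives, and each old vertex of degree d contributes d new edges; summing degrees gives Σd = 2E, so E′ = E + 2E = 3E = 168.
Each original face survives and each original vertex becomes one new face: F′ = F + V = 58.

112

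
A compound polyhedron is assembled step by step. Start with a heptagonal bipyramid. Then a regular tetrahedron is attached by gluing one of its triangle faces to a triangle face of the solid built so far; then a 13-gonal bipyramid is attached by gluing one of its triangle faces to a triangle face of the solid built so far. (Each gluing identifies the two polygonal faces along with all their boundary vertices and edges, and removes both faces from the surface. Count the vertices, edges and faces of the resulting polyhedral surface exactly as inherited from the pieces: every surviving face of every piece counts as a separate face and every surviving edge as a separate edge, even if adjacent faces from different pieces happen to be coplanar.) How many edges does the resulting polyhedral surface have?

60

A heptagonal bipyramid: V=9, E=21, F=14.
Attach a regular tetrahedron (V=4, E=6, F=4) along a 3-gon: merge 3 vertices and 3 edges, delete both glued faces → V=10, E=24, F=16.
Attach a 13-gonal bipyramid (V=15, E=39, F=26) along a 3-gon: merge 3 vertices and 3 edges, delete both glued faces → V=22, E=60, F=40.
Check: V − E + F = 22 − 60 + 40 = 2.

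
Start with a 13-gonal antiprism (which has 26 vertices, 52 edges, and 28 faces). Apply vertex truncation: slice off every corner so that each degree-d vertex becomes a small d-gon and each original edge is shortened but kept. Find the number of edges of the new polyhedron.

Truncation replaces each original edge-end by a new vertex, so V′ = 2E = 104.
Each original edge survives, and each old vertex of degree d contributes d new edges; summing degrees gives Σd = 2E, so E′ = E + 2E = 3E = 156.
Each original face survives and each original vertex becomes one new face: F′ = F + V = 54.

156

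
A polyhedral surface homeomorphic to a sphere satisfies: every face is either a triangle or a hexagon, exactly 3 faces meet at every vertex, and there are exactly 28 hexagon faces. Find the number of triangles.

Let x be the number of triangles; then F = 28 + x.
Edge–face incidences: 2E = 6·28 + 3·x = 168 + 3x.
Every vertex has degree 3, so 3V = 2E.
Euler: V − E + F = 2 ⇒ (2E)/3 − E + (28 + x) = 2.
Multiply by 6: 2·(2E) − 3·(2E) + 6·(28 + x) = 12, i.e. 168 + 6x − (168 + 3x) = 12.
Collecting terms: 3x = 12, so x = 4.
Then 2E = 168 + 3·4 = 180, so E = 90, V = 2E/3 = 60, F = 28 + 4 = 32.

4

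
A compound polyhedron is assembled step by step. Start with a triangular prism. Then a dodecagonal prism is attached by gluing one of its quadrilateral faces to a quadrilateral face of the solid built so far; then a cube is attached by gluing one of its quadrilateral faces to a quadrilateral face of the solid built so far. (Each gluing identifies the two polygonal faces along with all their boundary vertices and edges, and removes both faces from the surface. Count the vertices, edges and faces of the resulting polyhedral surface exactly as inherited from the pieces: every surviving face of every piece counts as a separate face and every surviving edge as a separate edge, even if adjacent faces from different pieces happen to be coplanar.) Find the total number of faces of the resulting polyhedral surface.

A triangular prism: V=6, E=9, F=5.
Attach a dodecagonal prism (V=24, E=36, F=14) along a 4-gon: merge 4 vertices and 4 edges, delete both glued faces → V=26, E=41, F=17.
Attach a cube (V=8, E=12, F=6) along a 4-gon: merge 4 vertices and 4 edges, delete both glued faces → V=30, E=49, F=21.
Check: V − E + F = 30 − 49 + 21 = 2.

21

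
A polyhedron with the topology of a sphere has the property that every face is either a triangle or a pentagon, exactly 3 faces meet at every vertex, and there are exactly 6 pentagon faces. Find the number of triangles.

2

Let x be the number of triangles; then F = 6 + x.
Edge–face incidences: 2E = 5·6 + 3·x = 30 + 3x.
Every vertex has degree 3, so 3V = 2E.
Euler: V − E + F = 2 ⇒ (2E)/3 − E + (6 + x) = 2.
Multiply by 6: 2·(2E) − 3·(2E) + 6·(6 + x) = 12, i.e. 36 + 6x − (30 + 3x) = 12.
Collecting terms: 3x + 6 = 12, so 3x = 6, so x = 2.
Then 2E = 30 + 3·2 = 36, so E = 18, V = 2E/3 = 12, F = 6 + 2 = 8.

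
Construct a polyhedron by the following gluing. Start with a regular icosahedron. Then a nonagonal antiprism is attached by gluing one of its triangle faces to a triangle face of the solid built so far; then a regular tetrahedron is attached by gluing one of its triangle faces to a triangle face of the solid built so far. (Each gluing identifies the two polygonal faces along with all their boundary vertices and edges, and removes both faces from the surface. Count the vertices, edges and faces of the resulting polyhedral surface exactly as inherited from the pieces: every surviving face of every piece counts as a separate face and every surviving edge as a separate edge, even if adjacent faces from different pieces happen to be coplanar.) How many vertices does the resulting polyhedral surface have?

A regular icosahedron: V=12, E=30, F=20.
Attach a nonagonal antiprism (V=18, E=36, F=20) along a 3-gon: merge 3 vertices and 3 edges, delete both glued faces → V=27, E=63, F=38.
Attach a regular tetrahedron (V=4, E=6, F=4) along a 3-gon: merge 3 vertices and 3 edges, delete both glued faces → V=28, E=66, F=40.
Check: V − E + F = 28 − 66 + 40 = 2.

28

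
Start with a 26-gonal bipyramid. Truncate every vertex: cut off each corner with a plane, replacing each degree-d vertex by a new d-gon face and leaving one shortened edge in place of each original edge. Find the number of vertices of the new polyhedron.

156

The base solid has V = 28, E = 78, F = 52.
Truncation replaces each original edge-end by a new vertex, so V′ = 2E = 156.
Each original edge survives, and each old vertex of degree d contributes d new edges; summing degrees gives Σd = 2E, so E′ = E + 2E = 3E = 234.
Each original face survives and each original vertex becomes one new face: F′ = F + V = 80.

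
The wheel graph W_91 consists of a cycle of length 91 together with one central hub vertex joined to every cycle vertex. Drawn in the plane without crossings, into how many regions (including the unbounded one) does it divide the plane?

92

W_91 has V = 91 + 1 = 92 vertices and E = 2·91 = 182 edges.
By Euler's formula F = 2 − V + E = 2 − 92 + 182 = 92.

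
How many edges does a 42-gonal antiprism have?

An antiprism on an n-gon has two n-gon caps and 2n triangles: V = 2·42 = 84, E = 4·42 = 168, F = 2·42 + 2 = 86.
Check: V − E + F = 84 − 168 + 86 = 2.

168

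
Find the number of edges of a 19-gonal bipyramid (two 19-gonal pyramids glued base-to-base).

A bipyramid over an n-gon has 2n triangular faces and n + 2 vertices: V = 19 + 2 = 21, E = 3·19 = 57, F = 2·19 = 38.

57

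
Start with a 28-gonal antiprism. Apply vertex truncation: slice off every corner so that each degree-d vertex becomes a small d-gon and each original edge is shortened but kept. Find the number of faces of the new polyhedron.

114

The base solid has V = 56, E = 112, F = 58.
Truncation replaces each original edge-end by a new vertex, so V′ = 2E = 224.
Each original edge survives, and each old vertex of degree d contributes d new edges; summing degrees gives Σd = 2E, so E′ = E + 2E = 3E = 336.
Each original face survives and each original vertex becomes one new face: F′ = F + V = 114.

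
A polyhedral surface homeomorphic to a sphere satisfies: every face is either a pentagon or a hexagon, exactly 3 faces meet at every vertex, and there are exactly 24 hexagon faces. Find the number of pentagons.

12

Let x be the number of pentagons; then F = 24 + x.
Edge–face incidences: 2E = 6·24 + 5·x = 144 + 5x.
Every vertex has degree 3, so 3V = 2E.
Euler: V − E + F = 2 ⇒ (2E)/3 − E + (24 + x) = 2.
Multiply by 6: 2·(2E) − 3·(2E) + 6·(24 + x) = 12, i.e. 144 + 6x − (144 + 5x) = 12.
Collecting terms: x = 12.
Then 2E = 144 + 5·12 = 204, so E = 102, V = 2E/3 = 68, F = 24 + 12 = 36.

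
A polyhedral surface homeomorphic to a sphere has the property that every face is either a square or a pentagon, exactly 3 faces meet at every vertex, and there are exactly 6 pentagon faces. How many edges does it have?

Let x be the number of squares; then F = 6 + x.
Edge–face incidences: 2E = 5·6 + 4·x = 30 + 4x.
Every vertex has degree 3, so 3V = 2E.
Euler: V − E + F = 2 ⇒ (2E)/3 − E + (6 + x) = 2.
Multiply by 6: 2·(2E) − 3·(2E) + 6·(6 + x) = 12, i.e. 36 + 6x − (30 + 4x) = 12.
Collecting terms: 2x + 6 = 12, so 2x = 6, so x = 3.
Then 2E = 30 + 4·3 = 42, so E = 21, V = 2E/3 = 14, F = 6 + 3 = 9.

21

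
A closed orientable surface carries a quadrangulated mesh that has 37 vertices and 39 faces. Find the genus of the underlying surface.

Every face is a square, so 2E = 4·39 = 156, giving E = 78.
χ = V − E + F = 37 − 78 + 39 = -2.
For a closed orientable surface χ = 2 − 2g, so g = (2 − (-2))/2 = 2.

2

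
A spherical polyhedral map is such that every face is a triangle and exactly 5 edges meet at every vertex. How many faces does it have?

20

Each face has 3 edges and each edge borders two faces, so 2E = 3F.
Each vertex has degree 5, so 5V = 2E and hence V = 3F/5.
Euler: V − E + F = 2 ⇒ (3F/5) − (3F/2) + F = 2.
Multiply by 10: (6 − 15 + 10)F = 20, i.e. 1F = 20.
So F = 20, E = 3·20/2 = 30, V = 3·20/5 = 12.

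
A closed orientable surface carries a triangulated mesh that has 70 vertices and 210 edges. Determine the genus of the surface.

Every face is a triangle and each edge borders two faces, so 3F = 2·210, giving F = 140.
χ = V − E + F = 70 − 210 + 140 = 0.
For a closed orientable surface χ = 2 − 2g, so g = (2 − (0))/2 = 1.

1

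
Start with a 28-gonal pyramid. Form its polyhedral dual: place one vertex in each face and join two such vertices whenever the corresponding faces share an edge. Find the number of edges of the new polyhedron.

56

The base solid has V = 29, E = 56, F = 29.
The dual swaps V and F and preserves E: V′ = F = 29, E′ = E = 56, F′ = V = 29.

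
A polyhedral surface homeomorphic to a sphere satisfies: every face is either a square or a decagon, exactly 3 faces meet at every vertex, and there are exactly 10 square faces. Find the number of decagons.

2

Let x be the number of decagons; then F = 10 + x.
Edge–face incidences: 2E = 4·10 + 10·x = 40 + 10x.
Every vertex has degree 3, so 3V = 2E.
Euler: V − E + F = 2 ⇒ (2E)/3 − E + (10 + x) = 2.
Multiply by 6: 2·(2E) − 3·(2E) + 6·(10 + x) = 12, i.e. 60 + 6x − (40 + 10x) = 12.
Collecting terms: −4x + 20 = 12, so −4x = −8, so x = 2.
Then 2E = 40 + 10·2 = 60, so E = 30, V = 2E/3 = 20, F = 10 + 2 = 12.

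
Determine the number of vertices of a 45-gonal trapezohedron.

92

The n-trapezohedron (dual of the n-antiprism) has V = 2·45 + 2 = 92, E = 4·45 = 180, F = 2·45 = 90.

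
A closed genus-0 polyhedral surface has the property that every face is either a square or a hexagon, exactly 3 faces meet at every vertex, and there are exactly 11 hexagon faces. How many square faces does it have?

6

Let x be the number of squares; then F = 11 + x.
Edge–face incidences: 2E = 6·11 + 4·x = 66 + 4x.
Every vertex has degree 3, so 3V = 2E.
Euler: V − E + F = 2 ⇒ (2E)/3 − E + (11 + x) = 2.
Multiply by 6: 2·(2E) − 3·(2E) + 6·(11 + x) = 12, i.e. 66 + 6x − (66 + 4x) = 12.
Collecting terms: 2x = 12, so x = 6.
Then 2E = 66 + 4·6 = 90, so E = 45, V = 2E/3 = 30, F = 11 + 6 = 17.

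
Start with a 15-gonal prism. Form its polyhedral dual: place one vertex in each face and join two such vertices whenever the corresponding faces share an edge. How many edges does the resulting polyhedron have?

The base solid has V = 30, E = 45, F = 17.
The dual swaps V and F and preserves E: V′ = F = 17, E′ = E = 45, F′ = V = 30.

45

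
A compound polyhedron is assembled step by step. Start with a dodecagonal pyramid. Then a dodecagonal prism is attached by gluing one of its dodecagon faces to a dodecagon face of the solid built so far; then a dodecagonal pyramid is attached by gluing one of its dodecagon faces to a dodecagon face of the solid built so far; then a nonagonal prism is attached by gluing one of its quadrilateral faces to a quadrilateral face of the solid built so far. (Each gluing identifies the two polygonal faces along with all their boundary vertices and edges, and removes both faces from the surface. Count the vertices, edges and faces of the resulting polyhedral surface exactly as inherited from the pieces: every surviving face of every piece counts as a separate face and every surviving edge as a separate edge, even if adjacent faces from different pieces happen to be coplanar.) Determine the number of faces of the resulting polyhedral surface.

A dodecagonal pyramid: V=13, E=24, F=13.
Attach a dodecagonal prism (V=24, E=36, F=14) along a 12-gon: merge 12 vertices and 12 edges, delete both glued faces → V=25, E=48, F=25.
Attach a dodecagonal pyramid (V=13, E=24, F=13) along a 12-gon: merge 12 vertices and 12 edges, delete both glued faces → V=26, E=60, F=36.
Attach a nonagonal prism (V=18, E=27, F=11) along a 4-gon: merge 4 vertices and 4 edges, delete both glued faces → V=40, E=83, F=45.
Check: V − E + F = 40 − 83 + 45 = 2.

45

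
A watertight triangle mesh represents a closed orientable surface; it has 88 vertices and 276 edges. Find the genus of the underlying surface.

Every face is a triangle and each edge borders two faces, so 3F = 2·276, giving F = 184.
χ = V − E + F = 88 − 276 + 184 = -4.
For a closed orientable surface χ = 2 − 2g, so g = (2 − (-4))/2 = 3.

3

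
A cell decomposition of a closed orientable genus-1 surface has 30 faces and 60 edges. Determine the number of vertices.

For a closed orientable surface of genus 1, χ = 2 − 2·1 = 0.
V = 0 + E − F = 0 + 60 − 30 = 30.

30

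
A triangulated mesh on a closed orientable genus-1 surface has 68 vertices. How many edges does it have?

204

χ = 2 − 2·1 = 0, and every face is a triangle so 3F = 2E.
V − E + F = 0 with E = 3F/2 gives 68 − (3/2 − 1)·F = 0, so F = 136 and E = 204.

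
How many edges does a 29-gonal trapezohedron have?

116

The n-trapezohedron (dual of the n-antiprism) has V = 2·29 + 2 = 60, E = 4·29 = 116, F = 2·29 = 58.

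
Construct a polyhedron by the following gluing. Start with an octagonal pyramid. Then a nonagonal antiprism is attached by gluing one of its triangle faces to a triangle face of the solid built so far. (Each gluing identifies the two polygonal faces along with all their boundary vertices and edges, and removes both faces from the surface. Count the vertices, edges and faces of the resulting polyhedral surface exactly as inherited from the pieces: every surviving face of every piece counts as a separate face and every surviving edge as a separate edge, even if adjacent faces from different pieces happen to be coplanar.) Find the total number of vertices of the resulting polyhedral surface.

An octagonal pyramid: V=9, E=16, F=9.
Attach a nonagonal antiprism (V=18, E=36, F=20) along a 3-gon: merge 3 vertices and 3 edges, delete both glued faces → V=24, E=49, F=27.
Check: V − E + F = 24 − 49 + 27 = 2.

24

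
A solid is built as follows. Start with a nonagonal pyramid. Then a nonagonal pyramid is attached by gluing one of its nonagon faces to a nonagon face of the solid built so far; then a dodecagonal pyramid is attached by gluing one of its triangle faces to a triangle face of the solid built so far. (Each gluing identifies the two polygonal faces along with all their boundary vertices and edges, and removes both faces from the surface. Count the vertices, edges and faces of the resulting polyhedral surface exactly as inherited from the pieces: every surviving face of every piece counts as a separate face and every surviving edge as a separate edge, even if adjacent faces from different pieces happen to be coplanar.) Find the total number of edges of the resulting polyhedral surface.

A nonagonal pyramid: V=10, E=18, F=10.
Attach a nonagonal pyramid (V=10, E=18, F=10) along a 9-gon: merge 9 vertices and 9 edges, delete both glued faces → V=11, E=27, F=18.
Attach a dodecagonal pyramid (V=13, E=24, F=13) along a 3-gon: merge 3 vertices and 3 edges, delete both glued faces → V=21, E=48, F=29.
Check: V − E + F = 21 − 48 + 29 = 2.

48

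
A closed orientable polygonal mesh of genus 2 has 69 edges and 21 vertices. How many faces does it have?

For a closed orientable surface of genus 2, χ = 2 − 2·2 = -2.
F = -2 − V + E = -2 − 21 + 69 = 46.

46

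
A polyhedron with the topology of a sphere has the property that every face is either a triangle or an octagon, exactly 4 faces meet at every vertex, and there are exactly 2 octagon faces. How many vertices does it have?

Let x be the number of triangles; then F = 2 + x.
Edge–face incidences: 2E = 8·2 + 3·x = 16 + 3x.
Every vertex has degree 4, so 4V = 2E.
Euler: V − E + F = 2 ⇒ (2E)/4 − E + (2 + x) = 2.
Multiply by 8: 2·(2E) − 4·(2E) + 8·(2 + x) = 16, i.e. 16 + 8x − 2·(16 + 3x) = 16.
Collecting terms: 2x − 16 = 16, so 2x = 32, so x = 16.
Then 2E = 16 + 3·16 = 64, so E = 32, V = 2E/4 = 16, F = 2 + 16 = 18.

16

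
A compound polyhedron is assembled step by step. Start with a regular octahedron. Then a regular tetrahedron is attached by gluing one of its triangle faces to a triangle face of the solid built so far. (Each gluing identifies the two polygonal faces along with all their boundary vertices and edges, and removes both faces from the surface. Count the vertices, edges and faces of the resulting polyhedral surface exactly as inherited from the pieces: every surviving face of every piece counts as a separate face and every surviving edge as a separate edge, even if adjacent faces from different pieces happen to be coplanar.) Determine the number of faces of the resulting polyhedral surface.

10

A regular octahedron: V=6, E=12, F=8.
Attach a regular tetrahedron (V=4, E=6, F=4) along a 3-gon: merge 3 vertices and 3 edges, delete both glued faces → V=7, E=15, F=10.
Check: V − E + F = 7 − 15 + 10 = 2.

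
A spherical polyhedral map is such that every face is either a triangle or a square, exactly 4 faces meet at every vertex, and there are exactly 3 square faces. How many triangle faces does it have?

8

Let x be the number of triangles; then F = 3 + x.
Edge–face incidences: 2E = 4·3 + 3·x = 12 + 3x.
Every vertex has degree 4, so 4V = 2E.
Euler: V − E + F = 2 ⇒ (2E)/4 − E + (3 + x) = 2.
Multiply by 8: 2·(2E) − 4·(2E) + 8·(3 + x) = 16, i.e. 24 + 8x − 2·(12 + 3x) = 16.
Collecting terms: 2x = 16, so x = 8.
Then 2E = 12 + 3·8 = 36, so E = 18, V = 2E/4 = 9, F = 3 + 8 = 11.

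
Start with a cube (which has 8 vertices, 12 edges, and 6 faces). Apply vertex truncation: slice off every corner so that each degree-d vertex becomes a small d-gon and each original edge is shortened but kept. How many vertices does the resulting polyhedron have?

Truncation replaces each original edge-end by a new vertex, so V′ = 2E = 24.
Each original edge survives, and each old vertex of degree d contributes d new edges; summing degrees gives Σd = 2E, so E′ = E + 2E = 3E = 36.
Each original face survives and each original vertex becomes one new face: F′ = F + V = 14.

24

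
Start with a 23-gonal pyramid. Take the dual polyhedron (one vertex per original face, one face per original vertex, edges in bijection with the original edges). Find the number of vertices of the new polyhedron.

The base solid has V = 24, E = 46, F = 24.
The dual swaps V and F and preserves E: V′ = F = 24, E′ = E = 46, F′ = V = 24.

24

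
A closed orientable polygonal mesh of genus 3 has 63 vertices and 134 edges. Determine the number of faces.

67

For a closed orientable surface of genus 3, χ = 2 − 2·3 = -4.
F = -4 − V + E = -4 − 63 + 134 = 67.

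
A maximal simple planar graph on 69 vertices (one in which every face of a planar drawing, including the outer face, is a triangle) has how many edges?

In a plane triangulation 3F = 2E and V − E + F = 2, so E = 3V − 6 = 3·69 − 6 = 201.

201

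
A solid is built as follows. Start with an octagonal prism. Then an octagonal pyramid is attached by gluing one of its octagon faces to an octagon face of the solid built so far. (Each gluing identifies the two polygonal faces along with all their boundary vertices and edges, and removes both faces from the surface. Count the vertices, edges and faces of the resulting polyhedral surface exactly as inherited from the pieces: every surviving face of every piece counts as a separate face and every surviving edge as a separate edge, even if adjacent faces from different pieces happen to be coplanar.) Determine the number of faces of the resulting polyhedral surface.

17

An octagonal prism: V=16, E=24, F=10.
Attach an octagonal pyramid (V=9, E=16, F=9) along an 8-gon: merge 8 vertices and 8 edges, delete both glued faces → V=17, E=32, F=17.
Check: V − E + F = 17 − 32 + 17 = 2.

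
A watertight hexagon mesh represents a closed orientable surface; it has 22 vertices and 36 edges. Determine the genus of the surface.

2

Every face is a hexagon and each edge borders two faces, so 6F = 2·36, giving F = 12.
χ = V − E + F = 22 − 36 + 12 = -2.
For a closed orientable surface χ = 2 − 2g, so g = (2 − (-2))/2 = 2.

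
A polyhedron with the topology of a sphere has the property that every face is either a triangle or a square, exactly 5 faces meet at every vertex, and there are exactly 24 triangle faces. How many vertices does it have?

16

Let x be the number of squares; then F = 24 + x.
Edge–face incidences: 2E = 3·24 + 4·x = 72 + 4x.
Every vertex has degree 5, so 5V = 2E.
Euler: V − E + F = 2 ⇒ (2E)/5 − E + (24 + x) = 2.
Multiply by 10: 2·(2E) − 5·(2E) + 10·(24 + x) = 20, i.e. 240 + 10x − 3·(72 + 4x) = 20.
Collecting terms: −2x + 24 = 20, so −2x = −4, so x = 2.
Then 2E = 72 + 4·2 = 80, so E = 40, V = 2E/5 = 16, F = 24 + 2 = 26.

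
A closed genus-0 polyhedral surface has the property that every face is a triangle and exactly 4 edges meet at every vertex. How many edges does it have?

Each face has 3 edges and each edge borders two faces, so 2E = 3F.
Each vertex has degree 4, so 4V = 2E and hence V = 3F/4.
Euler: V − E + F = 2 ⇒ (3F/4) − (3F/2) + F = 2.
Multiply by 8: (6 − 12 + 8)F = 16, i.e. 2F = 16.
So F = 8, E = 3·8/2 = 12, V = 3·8/4 = 6.

12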